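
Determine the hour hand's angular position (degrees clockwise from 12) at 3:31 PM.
The hour hand moves 30 degrees per hour and 0.5 degrees per minute.
At 3:31: (3) x 30 + 31 x 0.5 = 90 + 15.5 = 105.5 degrees

Final answer: 105.5 degrees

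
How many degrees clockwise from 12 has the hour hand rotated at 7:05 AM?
The hour hand moves 30 degrees per hour and 0.5 degrees per minute.
At 7:05: (7) x 30 + 5 x 0.5 = 210 + 2.5 = 212.5 degrees

Final answer: 212.5 degrees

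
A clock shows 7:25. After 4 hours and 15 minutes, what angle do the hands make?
First find the time 4 hours and 15 minutes after 7:25.
Total minutes: 7 x 60 + 25 + 4 x 60 + 15 = 700.
700 mod 720 = 700 minutes = 11:40.
Now compute the angle at 11:40:
Hour hand: 11 x 30 + 40 x 0.5 = 350 degrees
Minute hand: 40 x 6 = 240 degrees
Difference: |350 - 240| = 110 degrees
The angle is 110 degrees

Final answer: 110 degrees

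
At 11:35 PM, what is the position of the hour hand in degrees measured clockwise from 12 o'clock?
The hour hand moves 30 degrees per hour and 0.5 degrees per minute.
At 11:35: (11) x 30 + 35 x 0.5 = 330 + 17.5 = 347.5 degrees

Final answer: 347.5 degrees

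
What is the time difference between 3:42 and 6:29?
From 3:42 to 6:29:
(6 x 60 + 29) - (3 x 60 + 42) = 389 - 222 = 167 minutes
= 2 hours and 47 minutes

Final answer: 2 hours and 47 minutes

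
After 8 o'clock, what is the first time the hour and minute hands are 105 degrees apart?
At t minutes past 8:00, the hour hand is at 30 x 8 + 0.5t degrees and the minute hand is at 6t degrees.
The smaller angle between them is 105 degrees when |30H - 5.5t| = 105 or |30H - 5.5t| = 255.
With H = 8, solve 30 x 8 - 5.5t = +/- target for each target:
  t = (30 x 8 - 105) / 5.5 = 24.55
  t = (30 x 8 + 105) / 5.5 = 62.73 (outside (0, 60))
  t = (30 x 8 - 255) / 5.5 = -2.73 (outside (0, 60))
  t = (30 x 8 + 255) / 5.5 = 90 (outside (0, 60))
Valid solutions in (0, 60): {24.55} minutes.
The first occurrence is t = 24.55 minutes.
The hands form a 105-degree angle at 24.55 minutes past 8:00.

Final answer: 24.55 minutes past 8:00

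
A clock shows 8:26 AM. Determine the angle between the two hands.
Hour hand position: 8 x 30 + 26 x 0.5 = 253 degrees
Minute hand position: 26 x 6 = 156 degrees
Difference: |253 - 156| = 97 degrees
The angle between the hands is 97 degrees

Final answer: 97 degrees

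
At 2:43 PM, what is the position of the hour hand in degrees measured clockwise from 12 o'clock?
The hour hand moves 30 degrees per hour and 0.5 degrees per minute.
At 2:43: (2) x 30 + 43 x 0.5 = 60 + 21.5 = 81.5 degrees

Final answer: 81.5 degrees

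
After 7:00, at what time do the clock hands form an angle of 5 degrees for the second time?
At t minutes past 7:00, the hour hand is at 30 x 7 + 0.5t degrees and the minute hand is at 6t degrees.
The smaller angle between them is 5 degrees when |30H - 5.5t| = 5 or |30H - 5.5t| = 355.
With H = 7, solve 30 x 7 - 5.5t = +/- target for each target:
  t = (30 x 7 - 5) / 5.5 = 37.27
  t = (30 x 7 + 5) / 5.5 = 39.09
  t = (30 x 7 - 355) / 5.5 = -26.36 (outside (0, 60))
  t = (30 x 7 + 355) / 5.5 = 102.73 (outside (0, 60))
Valid solutions in (0, 60): {37.27, 39.09} minutes.
The second occurrence is t = 39.09 minutes.
The hands form a 5-degree angle at 39.09 minutes past 7:00.

Final answer: 39.09 minutes past 7:00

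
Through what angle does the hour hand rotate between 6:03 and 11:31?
The hour hand moves 0.5 degrees per minute.
Time elapsed: 11:31 - 6:03 = 328 minutes
Angular displacement: 328 x 0.5 = 164 degrees

Final answer: 164 degrees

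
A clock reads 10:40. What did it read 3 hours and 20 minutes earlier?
Starting time: 10:40 = 640 total minutes past 12:00
Subtracting: 3 hours and 20 minutes = 200 minutes
640 - 200 = 440 minutes
= 7 hours and 20 minutes past 12:00 = 7:20

Final answer: 7:20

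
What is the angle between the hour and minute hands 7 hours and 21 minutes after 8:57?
First find the time 7 hours and 21 minutes after 8:57.
Total minutes: 8 x 60 + 57 + 7 x 60 + 21 = 978.
978 mod 720 = 258 minutes = 4:18.
Now compute the angle at 4:18:
Hour hand: 4 x 30 + 18 x 0.5 = 129 degrees
Minute hand: 18 x 6 = 108 degrees
Difference: |129 - 108| = 21 degrees
The angle is 21 degrees

Final answer: 21 degrees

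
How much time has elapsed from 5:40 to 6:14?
From 5:40 to 6:14:
(6 x 60 + 14) - (5 x 60 + 40) = 374 - 340 = 34 minutes
= 34 minutes

Final answer: 34 minutes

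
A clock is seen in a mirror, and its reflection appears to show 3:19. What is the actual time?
Reflection across the vertical (12-6) axis maps a hand at angle A degrees to (360 - A) degrees, which sends a reading of T minutes past 12:00 to (720 - T) minutes past 12:00.
Mirror reads 3:19 = 199 minutes past 12:00.
Actual time: (720 - 199) mod 720 = 521 minutes = 8:41.

Final answer: 8:41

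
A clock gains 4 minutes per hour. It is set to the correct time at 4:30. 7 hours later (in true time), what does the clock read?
For every 60 true minutes, the faulty clock advances 60 + 4 = 64 minutes.
True elapsed: 7 hours = 420 minutes.
Faulty clock advances: 420 x 64/60 = 448 minutes (drift: 28 minutes ahead).
Shown time: 4:30 + 448 minutes = 11:58.

Final answer: 11:58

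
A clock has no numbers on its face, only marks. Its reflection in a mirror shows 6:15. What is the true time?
Reflection across the vertical (12-6) axis maps a hand at angle A degrees to (360 - A) degrees, which sends a reading of T minutes past 12:00 to (720 - T) minutes past 12:00.
Mirror reads 6:15 = 375 minutes past 12:00.
Actual time: (720 - 375) mod 720 = 345 minutes = 5:45.

Final answer: 5:45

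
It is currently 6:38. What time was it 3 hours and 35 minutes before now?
Starting time: 6:38 = 398 total minutes past 12:00
Subtracting: 3 hours and 35 minutes = 215 minutes
398 - 215 = 183 minutes
= 3 hours and 3 minutes past 12:00 = 3:03

Final answer: 3:03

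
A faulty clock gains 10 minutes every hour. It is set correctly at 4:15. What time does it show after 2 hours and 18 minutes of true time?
For every 60 true minutes, the faulty clock advances 60 + 10 = 70 minutes.
True elapsed: 2 hours and 18 minutes = 138 minutes.
Faulty clock advances: 138 x 70/60 = 161 minutes (drift: 23 minutes ahead).
Shown time: 4:15 + 161 minutes = 6:56.

Final answer: 6:56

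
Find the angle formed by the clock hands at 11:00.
Hour hand position: 11 x 30 + 0 x 0.5 = 330 degrees
Minute hand position: 0 x 6 = 0 degrees
Difference: |330 - 0| = 330 degrees
Since 330 > 180, the smaller angle is 360 - 330 = 30 degrees

Final answer: 30 degrees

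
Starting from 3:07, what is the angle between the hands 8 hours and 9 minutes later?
First find the time 8 hours and 9 minutes after 3:07.
Total minutes: 3 x 60 + 7 + 8 x 60 + 9 = 676.
676 mod 720 = 676 minutes = 11:16.
Now compute the angle at 11:16:
Hour hand: 11 x 30 + 16 x 0.5 = 338 degrees
Minute hand: 16 x 6 = 96 degrees
Difference: |338 - 96| = 242 degrees
Smaller angle: 360 - 242 = 118 degrees

Final answer: 118 degrees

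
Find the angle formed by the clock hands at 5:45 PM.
Hour hand position: 5 x 30 + 45 x 0.5 = 172.5 degrees
Minute hand position: 45 x 6 = 270 degrees
Difference: |172.5 - 270| = 97.5 degrees
The angle between the hands is 97.5 degrees

Final answer: 97.5 degrees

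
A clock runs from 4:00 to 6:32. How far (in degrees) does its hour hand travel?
The hour hand moves 0.5 degrees per minute.
Time elapsed: 6:32 - 4:00 = 152 minutes
Angular displacement: 152 x 0.5 = 76 degrees

Final answer: 76 degrees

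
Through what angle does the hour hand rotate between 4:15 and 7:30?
The hour hand moves 0.5 degrees per minute.
Time elapsed: 7:30 - 4:15 = 195 minutes
Angular displacement: 195 x 0.5 = 97.5 degrees

Final answer: 97.5 degrees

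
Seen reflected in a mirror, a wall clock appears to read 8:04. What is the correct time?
Reflection across the vertical (12-6) axis maps a hand at angle A degrees to (360 - A) degrees, which sends a reading of T minutes past 12:00 to (720 - T) minutes past 12:00.
Mirror reads 8:04 = 484 minutes past 12:00.
Actual time: (720 - 484) mod 720 = 236 minutes = 3:56.

Final answer: 3:56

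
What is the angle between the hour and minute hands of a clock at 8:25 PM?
Hour hand position: 8 x 30 + 25 x 0.5 = 252.5 degrees
Minute hand position: 25 x 6 = 150 degrees
Difference: |252.5 - 150| = 102.5 degrees
The angle between the hands is 102.5 degrees

Final answer: 102.5 degrees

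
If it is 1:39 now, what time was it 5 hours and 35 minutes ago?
Starting time: 1:39 = 99 total minutes past 12:00
Subtracting: 5 hours and 35 minutes = 335 minutes
99 - 335 = -236 (negative, add 12 hours = 720) = 484 minutes
= 8 hours and 4 minutes past 12:00 = 8:04

Final answer: 8:04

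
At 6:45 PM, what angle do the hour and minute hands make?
Hour hand position: 6 x 30 + 45 x 0.5 = 202.5 degrees
Minute hand position: 45 x 6 = 270 degrees
Difference: |202.5 - 270| = 67.5 degrees
The angle between the hands is 67.5 degrees

Final answer: 67.5 degrees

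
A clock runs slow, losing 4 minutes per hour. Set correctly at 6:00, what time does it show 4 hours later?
For every 60 true minutes, the faulty clock advances 60 - 4 = 56 minutes.
True elapsed: 4 hours = 240 minutes.
Faulty clock advances: 240 x 56/60 = 224 minutes (drift: 16 minutes behind).
Shown time: 6:00 + 224 minutes = 9:44.

Final answer: 9:44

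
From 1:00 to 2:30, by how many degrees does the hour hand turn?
The hour hand moves 0.5 degrees per minute.
Time elapsed: 2:30 - 1:00 = 90 minutes
Angular displacement: 90 x 0.5 = 45 degrees

Final answer: 45 degrees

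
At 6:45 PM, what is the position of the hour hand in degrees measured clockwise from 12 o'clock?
The hour hand moves 30 degrees per hour and 0.5 degrees per minute.
At 6:45: (6) x 30 + 45 x 0.5 = 180 + 22.5 = 202.5 degrees

Final answer: 202.5 degrees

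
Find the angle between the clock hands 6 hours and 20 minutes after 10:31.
First find the time 6 hours and 20 minutes after 10:31.
Total minutes: 10 x 60 + 31 + 6 x 60 + 20 = 1011.
1011 mod 720 = 291 minutes = 4:51.
Now compute the angle at 4:51:
Hour hand: 4 x 30 + 51 x 0.5 = 145.5 degrees
Minute hand: 51 x 6 = 306 degrees
Difference: |145.5 - 306| = 160.5 degrees
The angle is 160.5 degrees

Final answer: 160.5 degrees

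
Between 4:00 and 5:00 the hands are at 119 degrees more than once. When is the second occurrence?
At t minutes past 4:00, the hour hand is at 30 x 4 + 0.5t degrees and the minute hand is at 6t degrees.
The smaller angle between them is 119 degrees when |30H - 5.5t| = 119 or |30H - 5.5t| = 241.
With H = 4, solve 30 x 4 - 5.5t = +/- target for each target:
  t = (30 x 4 - 119) / 5.5 = 0.18
  t = (30 x 4 + 119) / 5.5 = 43.45
  t = (30 x 4 - 241) / 5.5 = -22 (outside (0, 60))
  t = (30 x 4 + 241) / 5.5 = 65.64 (outside (0, 60))
Valid solutions in (0, 60): {0.18, 43.45} minutes.
The second occurrence is t = 43.45 minutes.
The hands form a 119-degree angle at 43.45 minutes past 4:00.

Final answer: 43.45 minutes past 4:00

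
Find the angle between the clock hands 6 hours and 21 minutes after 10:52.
First find the time 6 hours and 21 minutes after 10:52.
Total minutes: 10 x 60 + 52 + 6 x 60 + 21 = 1033.
1033 mod 720 = 313 minutes = 5:13.
Now compute the angle at 5:13:
Hour hand: 5 x 30 + 13 x 0.5 = 156.5 degrees
Minute hand: 13 x 6 = 78 degrees
Difference: |156.5 - 78| = 78.5 degrees
The angle is 78.5 degrees

Final answer: 78.5 degrees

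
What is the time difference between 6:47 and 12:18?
From 6:47 to 12:18:
(12 x 60 + 18) - (6 x 60 + 47) = 738 - 407 = 331 minutes
= 5 hours and 31 minutes

Final answer: 5 hours and 31 minutes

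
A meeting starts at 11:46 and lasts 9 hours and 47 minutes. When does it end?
Starting time: 11:46
Adding 47 minutes to 46 minutes: 46 + 47 = 93 minutes = 1 hour and 33 minutes
Adding 9 hours: 11 + 9 + 1 (carry) = 21 - 12 = 9
Final time: 9:33

Final answer: 9:33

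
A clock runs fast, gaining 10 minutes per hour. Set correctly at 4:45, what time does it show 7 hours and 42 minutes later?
For every 60 true minutes, the faulty clock advances 60 + 10 = 70 minutes.
True elapsed: 7 hours and 42 minutes = 462 minutes.
Faulty clock advances: 462 x 70/60 = 539 minutes (drift: 77 minutes ahead).
Shown time: 4:45 + 539 minutes = 1:44.

Final answer: 1:44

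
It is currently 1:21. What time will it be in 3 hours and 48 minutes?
Starting time: 1:21
Adding 48 minutes to 21 minutes: 21 + 48 = 69 minutes = 1 hour and 9 minutes
Adding 3 hours: 1 + 3 + 1 (carry) = 5
Final time: 5:09

Final answer: 5:09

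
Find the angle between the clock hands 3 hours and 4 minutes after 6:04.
First find the time 3 hours and 4 minutes after 6:04.
Total minutes: 6 x 60 + 4 + 3 x 60 + 4 = 548.
548 mod 720 = 548 minutes = 9:08.
Now compute the angle at 9:08:
Hour hand: 9 x 30 + 8 x 0.5 = 274 degrees
Minute hand: 8 x 6 = 48 degrees
Difference: |274 - 48| = 226 degrees
Smaller angle: 360 - 226 = 134 degrees

Final answer: 134 degrees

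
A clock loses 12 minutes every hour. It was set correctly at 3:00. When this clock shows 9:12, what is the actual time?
For every 60 true minutes, the faulty clock advances 48 minutes, so 1 faulty-clock minute corresponds to 60/48 true minutes.
From 3:00 to 9:12 on the faulty dial is 372 minutes.
True elapsed: 372 x 60/48 = 465 minutes = 7 hours and 45 minutes.
True time: 3:00 + 7 hours and 45 minutes = 10:45.

Final answer: 10:45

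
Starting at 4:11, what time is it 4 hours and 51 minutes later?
Starting time: 4:11
Adding 51 minutes to 11 minutes: 11 + 51 = 62 minutes = 1 hour and 2 minutes
Adding 4 hours: 4 + 4 + 1 (carry) = 9
Final time: 9:02

Final answer: 9:02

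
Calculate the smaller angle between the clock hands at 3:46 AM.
Hour hand position: 3 x 30 + 46 x 0.5 = 113 degrees
Minute hand position: 46 x 6 = 276 degrees
Difference: |113 - 276| = 163 degrees
The angle between the hands is 163 degrees

Final answer: 163 degrees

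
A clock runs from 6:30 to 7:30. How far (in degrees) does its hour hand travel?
The hour hand moves 0.5 degrees per minute.
Time elapsed: 7:30 - 6:30 = 60 minutes
Angular displacement: 60 x 0.5 = 30 degrees

Final answer: 30 degrees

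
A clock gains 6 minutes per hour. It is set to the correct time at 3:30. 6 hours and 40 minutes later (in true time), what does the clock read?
For every 60 true minutes, the faulty clock advances 60 + 6 = 66 minutes.
True elapsed: 6 hours and 40 minutes = 400 minutes.
Faulty clock advances: 400 x 66/60 = 440 minutes (drift: 40 minutes ahead).
Shown time: 3:30 + 440 minutes = 10:50.

Final answer: 10:50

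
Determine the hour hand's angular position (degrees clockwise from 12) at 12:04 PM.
The hour hand moves 30 degrees per hour and 0.5 degrees per minute.
At 12:04: (0) x 30 + 4 x 0.5 = 0 + 2 = 2 degrees

Final answer: 2 degrees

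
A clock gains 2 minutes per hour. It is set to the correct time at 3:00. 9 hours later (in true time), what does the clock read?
For every 60 true minutes, the faulty clock advances 60 + 2 = 62 minutes.
True elapsed: 9 hours = 540 minutes.
Faulty clock advances: 540 x 62/60 = 558 minutes (drift: 18 minutes ahead).
Shown time: 3:00 + 558 minutes = 12:18.

Final answer: 12:18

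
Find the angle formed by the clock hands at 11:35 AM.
Hour hand position: 11 x 30 + 35 x 0.5 = 347.5 degrees
Minute hand position: 35 x 6 = 210 degrees
Difference: |347.5 - 210| = 137.5 degrees
The angle between the hands is 137.5 degrees

Final answer: 137.5 degrees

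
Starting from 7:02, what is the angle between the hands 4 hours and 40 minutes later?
First find the time 4 hours and 40 minutes after 7:02.
Total minutes: 7 x 60 + 2 + 4 x 60 + 40 = 702.
702 mod 720 = 702 minutes = 11:42.
Now compute the angle at 11:42:
Hour hand: 11 x 30 + 42 x 0.5 = 351 degrees
Minute hand: 42 x 6 = 252 degrees
Difference: |351 - 252| = 99 degrees
The angle is 99 degrees

Final answer: 99 degrees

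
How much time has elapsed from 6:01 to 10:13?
From 6:01 to 10:13:
(10 x 60 + 13) - (6 x 60 + 1) = 613 - 361 = 252 minutes
= 4 hours and 12 minutes

Final answer: 4 hours and 12 minutes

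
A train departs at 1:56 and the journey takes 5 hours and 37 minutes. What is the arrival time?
Starting time: 1:56
Adding 37 minutes to 56 minutes: 56 + 37 = 93 minutes = 1 hour and 33 minutes
Adding 5 hours: 1 + 5 + 1 (carry) = 7
Final time: 7:33

Final answer: 7:33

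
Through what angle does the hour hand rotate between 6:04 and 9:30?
The hour hand moves 0.5 degrees per minute.
Time elapsed: 9:30 - 6:04 = 206 minutes
Angular displacement: 206 x 0.5 = 103 degrees

Final answer: 103 degrees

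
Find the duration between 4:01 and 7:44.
From 4:01 to 7:44:
(7 x 60 + 44) - (4 x 60 + 1) = 464 - 241 = 223 minutes
= 3 hours and 43 minutes

Final answer: 3 hours and 43 minutes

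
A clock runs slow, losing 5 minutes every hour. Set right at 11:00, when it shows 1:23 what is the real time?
For every 60 true minutes, the faulty clock advances 55 minutes, so 1 faulty-clock minute corresponds to 60/55 true minutes.
From 11:00 to 1:23 on the faulty dial is 143 minutes.
True elapsed: 143 x 60/55 = 156 minutes = 2 hours and 36 minutes.
True time: 11:00 + 2 hours and 36 minutes = 1:36.

Final answer: 1:36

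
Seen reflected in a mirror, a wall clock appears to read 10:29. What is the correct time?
Reflection across the vertical (12-6) axis maps a hand at angle A degrees to (360 - A) degrees, which sends a reading of T minutes past 12:00 to (720 - T) minutes past 12:00.
Mirror reads 10:29 = 629 minutes past 12:00.
Actual time: (720 - 629) mod 720 = 91 minutes = 1:31.

Final answer: 1:31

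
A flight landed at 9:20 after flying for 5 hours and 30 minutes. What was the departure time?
Starting time: 9:20 = 560 total minutes past 12:00
Subtracting: 5 hours and 30 minutes = 330 minutes
560 - 330 = 230 minutes
= 3 hours and 50 minutes past 12:00 = 3:50

Final answer: 3:50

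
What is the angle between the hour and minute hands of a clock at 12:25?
Hour hand position: 0 x 30 + 25 x 0.5 = 12.5 degrees
Minute hand position: 25 x 6 = 150 degrees
Difference: |12.5 - 150| = 137.5 degrees
The angle between the hands is 137.5 degrees

Final answer: 137.5 degrees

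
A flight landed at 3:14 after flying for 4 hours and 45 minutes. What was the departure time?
Starting time: 3:14 = 194 total minutes past 12:00
Subtracting: 4 hours and 45 minutes = 285 minutes
194 - 285 = -91 (negative, add 12 hours = 720) = 629 minutes
= 10 hours and 29 minutes past 12:00 = 10:29

Final answer: 10:29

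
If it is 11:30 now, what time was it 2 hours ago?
Starting time: 11:30 = 690 total minutes past 12:00
Subtracting: 2 hours = 120 minutes
690 - 120 = 570 minutes
= 9 hours and 30 minutes past 12:00 = 9:30

Final answer: 9:30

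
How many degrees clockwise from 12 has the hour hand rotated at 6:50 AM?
The hour hand moves 30 degrees per hour and 0.5 degrees per minute.
At 6:50: (6) x 30 + 50 x 0.5 = 180 + 25 = 205 degrees

Final answer: 205 degrees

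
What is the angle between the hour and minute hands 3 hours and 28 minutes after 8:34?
First find the time 3 hours and 28 minutes after 8:34.
Total minutes: 8 x 60 + 34 + 3 x 60 + 28 = 722.
722 mod 720 = 2 minutes = 12:02.
Now compute the angle at 12:02:
Hour hand: 0 x 30 + 2 x 0.5 = 1 degrees
Minute hand: 2 x 6 = 12 degrees
Difference: |1 - 12| = 11 degrees
The angle is 11 degrees

Final answer: 11 degrees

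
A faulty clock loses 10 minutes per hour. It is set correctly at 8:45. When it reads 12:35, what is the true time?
For every 60 true minutes, the faulty clock advances 50 minutes, so 1 faulty-clock minute corresponds to 60/50 true minutes.
From 8:45 to 12:35 on the faulty dial is 230 minutes.
True elapsed: 230 x 60/50 = 276 minutes = 4 hours and 36 minutes.
True time: 8:45 + 4 hours and 36 minutes = 1:21.

Final answer: 1:21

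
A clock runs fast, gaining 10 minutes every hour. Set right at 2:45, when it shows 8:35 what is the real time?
For every 60 true minutes, the faulty clock advances 70 minutes, so 1 faulty-clock minute corresponds to 60/70 true minutes.
From 2:45 to 8:35 on the faulty dial is 350 minutes.
True elapsed: 350 x 60/70 = 300 minutes = 5 hours.
True time: 2:45 + 5 hours = 7:45.

Final answer: 7:45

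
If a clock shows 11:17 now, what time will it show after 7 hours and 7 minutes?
Starting time: 11:17
Adding 7 minutes to 17 minutes: 17 + 7 = 24 minutes
Adding 7 hours: 11 + 7 = 18 - 12 = 6
Final time: 6:24

Final answer: 6:24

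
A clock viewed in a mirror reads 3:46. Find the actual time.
Reflection across the vertical (12-6) axis maps a hand at angle A degrees to (360 - A) degrees, which sends a reading of T minutes past 12:00 to (720 - T) minutes past 12:00.
Mirror reads 3:46 = 226 minutes past 12:00.
Actual time: (720 - 226) mod 720 = 494 minutes = 8:14.

Final answer: 8:14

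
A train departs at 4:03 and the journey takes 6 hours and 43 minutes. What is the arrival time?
Starting time: 4:03
Adding 43 minutes to 3 minutes: 3 + 43 = 46 minutes
Adding 6 hours: 4 + 6 = 10
Final time: 10:46

Final answer: 10:46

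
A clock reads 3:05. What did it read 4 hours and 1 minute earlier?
Starting time: 3:05 = 185 total minutes past 12:00
Subtracting: 4 hours and 1 minute = 241 minutes
185 - 241 = -56 (negative, add 12 hours = 720) = 664 minutes
= 11 hours and 4 minutes past 12:00 = 11:04

Final answer: 11:04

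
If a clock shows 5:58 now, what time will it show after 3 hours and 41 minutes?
Starting time: 5:58
Adding 41 minutes to 58 minutes: 58 + 41 = 99 minutes = 1 hour and 39 minutes
Adding 3 hours: 5 + 3 + 1 (carry) = 9
Final time: 9:39

Final answer: 9:39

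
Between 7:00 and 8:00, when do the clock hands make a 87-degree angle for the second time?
At t minutes past 7:00, the hour hand is at 30 x 7 + 0.5t degrees and the minute hand is at 6t degrees.
The smaller angle between them is 87 degrees when |30H - 5.5t| = 87 or |30H - 5.5t| = 273.
With H = 7, solve 30 x 7 - 5.5t = +/- target for each target:
  t = (30 x 7 - 87) / 5.5 = 22.36
  t = (30 x 7 + 87) / 5.5 = 54
  t = (30 x 7 - 273) / 5.5 = -11.45 (outside (0, 60))
  t = (30 x 7 + 273) / 5.5 = 87.82 (outside (0, 60))
Valid solutions in (0, 60): {22.36, 54} minutes.
The second occurrence is t = 54 minutes.
The hands form a 87-degree angle at 54 minutes past 7:00.

Final answer: 54 minutes past 7:00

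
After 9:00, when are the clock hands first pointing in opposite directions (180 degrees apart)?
For hands to be 180 degrees apart: |30H - 5.5t| = 180
With H = 9: t = (30 x 9 + 180)/5.5 = 81.82 or t = (30 x 9 - 180)/5.5 = 16.36
First valid solution (0 < t < 60): t = 16.36 minutes
The hands are opposite at 16.36 minutes past 9:00.

Final answer: 16.36 minutes past 9:00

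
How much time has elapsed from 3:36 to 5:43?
From 3:36 to 5:43:
(5 x 60 + 43) - (3 x 60 + 36) = 343 - 216 = 127 minutes
= 2 hours and 7 minutes

Final answer: 2 hours and 7 minutes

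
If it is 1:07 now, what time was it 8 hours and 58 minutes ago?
Starting time: 1:07 = 67 total minutes past 12:00
Subtracting: 8 hours and 58 minutes = 538 minutes
67 - 538 = -471 (negative, add 12 hours = 720) = 249 minutes
= 4 hours and 9 minutes past 12:00 = 4:09

Final answer: 4:09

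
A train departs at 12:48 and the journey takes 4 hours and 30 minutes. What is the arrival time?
Starting time: 12:48
Adding 30 minutes to 48 minutes: 48 + 30 = 78 minutes = 1 hour and 18 minutes
Adding 4 hours: 12 + 4 + 1 (carry) = 17 - 12 = 5
Final time: 5:18

Final answer: 5:18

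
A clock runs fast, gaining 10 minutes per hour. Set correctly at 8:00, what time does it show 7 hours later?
For every 60 true minutes, the faulty clock advances 60 + 10 = 70 minutes.
True elapsed: 7 hours = 420 minutes.
Faulty clock advances: 420 x 70/60 = 490 minutes (drift: 70 minutes ahead).
Shown time: 8:00 + 490 minutes = 4:10.

Final answer: 4:10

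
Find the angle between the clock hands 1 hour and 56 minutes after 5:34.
First find the time 1 hour and 56 minutes after 5:34.
Total minutes: 5 x 60 + 34 + 1 x 60 + 56 = 450.
450 mod 720 = 450 minutes = 7:30.
Now compute the angle at 7:30:
Hour hand: 7 x 30 + 30 x 0.5 = 225 degrees
Minute hand: 30 x 6 = 180 degrees
Difference: |225 - 180| = 45 degrees
The angle is 45 degrees

Final answer: 45 degrees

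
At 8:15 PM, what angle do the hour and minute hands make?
Hour hand position: 8 x 30 + 15 x 0.5 = 247.5 degrees
Minute hand position: 15 x 6 = 90 degrees
Difference: |247.5 - 90| = 157.5 degrees
The angle between the hands is 157.5 degrees

Final answer: 157.5 degrees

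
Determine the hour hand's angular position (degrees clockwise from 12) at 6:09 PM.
The hour hand moves 30 degrees per hour and 0.5 degrees per minute.
At 6:09: (6) x 30 + 9 x 0.5 = 180 + 4.5 = 184.5 degrees

Final answer: 184.5 degrees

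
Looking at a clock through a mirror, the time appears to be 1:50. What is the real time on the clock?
Reflection across the vertical (12-6) axis maps a hand at angle A degrees to (360 - A) degrees, which sends a reading of T minutes past 12:00 to (720 - T) minutes past 12:00.
Mirror reads 1:50 = 110 minutes past 12:00.
Actual time: (720 - 110) mod 720 = 610 minutes = 10:10.

Final answer: 10:10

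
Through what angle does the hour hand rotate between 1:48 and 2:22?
The hour hand moves 0.5 degrees per minute.
Time elapsed: 2:22 - 1:48 = 34 minutes
Angular displacement: 34 x 0.5 = 17 degrees

Final answer: 17 degrees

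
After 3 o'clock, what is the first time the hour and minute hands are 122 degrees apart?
At t minutes past 3:00, the hour hand is at 30 x 3 + 0.5t degrees and the minute hand is at 6t degrees.
The smaller angle between them is 122 degrees when |30H - 5.5t| = 122 or |30H - 5.5t| = 238.
With H = 3, solve 30 x 3 - 5.5t = +/- target for each target:
  t = (30 x 3 - 122) / 5.5 = -5.82 (outside (0, 60))
  t = (30 x 3 + 122) / 5.5 = 38.55
  t = (30 x 3 - 238) / 5.5 = -26.91 (outside (0, 60))
  t = (30 x 3 + 238) / 5.5 = 59.64
Valid solutions in (0, 60): {38.55, 59.64} minutes.
The first occurrence is t = 38.55 minutes.
The hands form a 122-degree angle at 38.55 minutes past 3:00.

Final answer: 38.55 minutes past 3:00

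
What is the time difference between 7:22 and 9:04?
From 7:22 to 9:04:
(9 x 60 + 4) - (7 x 60 + 22) = 544 - 442 = 102 minutes
= 1 hour and 42 minutes

Final answer: 1 hour and 42 minutes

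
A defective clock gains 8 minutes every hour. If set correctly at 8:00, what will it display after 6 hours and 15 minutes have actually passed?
For every 60 true minutes, the faulty clock advances 60 + 8 = 68 minutes.
True elapsed: 6 hours and 15 minutes = 375 minutes.
Faulty clock advances: 375 x 68/60 = 425 minutes (drift: 50 minutes ahead).
Shown time: 8:00 + 425 minutes = 3:05.

Final answer: 3:05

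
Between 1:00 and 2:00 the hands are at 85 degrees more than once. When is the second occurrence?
At t minutes past 1:00, the hour hand is at 30 x 1 + 0.5t degrees and the minute hand is at 6t degrees.
The smaller angle between them is 85 degrees when |30H - 5.5t| = 85 or |30H - 5.5t| = 275.
With H = 1, solve 30 x 1 - 5.5t = +/- target for each target:
  t = (30 x 1 - 85) / 5.5 = -10 (outside (0, 60))
  t = (30 x 1 + 85) / 5.5 = 20.91
  t = (30 x 1 - 275) / 5.5 = -44.55 (outside (0, 60))
  t = (30 x 1 + 275) / 5.5 = 55.45
Valid solutions in (0, 60): {20.91, 55.45} minutes.
The second occurrence is t = 55.45 minutes.
The hands form a 85-degree angle at 55.45 minutes past 1:00.

Final answer: 55.45 minutes past 1:00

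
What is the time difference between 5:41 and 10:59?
From 5:41 to 10:59:
(10 x 60 + 59) - (5 x 60 + 41) = 659 - 341 = 318 minutes
= 5 hours and 18 minutes

Final answer: 5 hours and 18 minutes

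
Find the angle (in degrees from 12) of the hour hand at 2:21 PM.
The hour hand moves 30 degrees per hour and 0.5 degrees per minute.
At 2:21: (2) x 30 + 21 x 0.5 = 60 + 10.5 = 70.5 degrees

Final answer: 70.5 degrees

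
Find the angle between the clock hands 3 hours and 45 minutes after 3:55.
First find the time 3 hours and 45 minutes after 3:55.
Total minutes: 3 x 60 + 55 + 3 x 60 + 45 = 460.
460 mod 720 = 460 minutes = 7:40.
Now compute the angle at 7:40:
Hour hand: 7 x 30 + 40 x 0.5 = 230 degrees
Minute hand: 40 x 6 = 240 degrees
Difference: |230 - 240| = 10 degrees
The angle is 10 degrees

Final answer: 10 degrees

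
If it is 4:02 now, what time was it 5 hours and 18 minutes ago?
Starting time: 4:02 = 242 total minutes past 12:00
Subtracting: 5 hours and 18 minutes = 318 minutes
242 - 318 = -76 (negative, add 12 hours = 720) = 644 minutes
= 10 hours and 44 minutes past 12:00 = 10:44

Final answer: 10:44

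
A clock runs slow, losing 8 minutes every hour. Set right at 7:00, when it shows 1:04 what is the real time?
For every 60 true minutes, the faulty clock advances 52 minutes, so 1 faulty-clock minute corresponds to 60/52 true minutes.
From 7:00 to 1:04 on the faulty dial is 364 minutes.
True elapsed: 364 x 60/52 = 420 minutes = 7 hours.
True time: 7:00 + 7 hours = 2:00.

Final answer: 2:00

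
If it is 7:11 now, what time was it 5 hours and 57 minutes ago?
Starting time: 7:11 = 431 total minutes past 12:00
Subtracting: 5 hours and 57 minutes = 357 minutes
431 - 357 = 74 minutes
= 1 hour and 14 minutes past 12:00 = 1:14

Final answer: 1:14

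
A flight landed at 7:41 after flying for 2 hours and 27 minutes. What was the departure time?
Starting time: 7:41 = 461 total minutes past 12:00
Subtracting: 2 hours and 27 minutes = 147 minutes
461 - 147 = 314 minutes
= 5 hours and 14 minutes past 12:00 = 5:14

Final answer: 5:14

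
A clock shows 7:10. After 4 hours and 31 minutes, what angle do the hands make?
First find the time 4 hours and 31 minutes after 7:10.
Total minutes: 7 x 60 + 10 + 4 x 60 + 31 = 701.
701 mod 720 = 701 minutes = 11:41.
Now compute the angle at 11:41:
Hour hand: 11 x 30 + 41 x 0.5 = 350.5 degrees
Minute hand: 41 x 6 = 246 degrees
Difference: |350.5 - 246| = 104.5 degrees
The angle is 104.5 degrees

Final answer: 104.5 degrees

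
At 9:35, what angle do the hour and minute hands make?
Hour hand position: 9 x 30 + 35 x 0.5 = 287.5 degrees
Minute hand position: 35 x 6 = 210 degrees
Difference: |287.5 - 210| = 77.5 degrees
The angle between the hands is 77.5 degrees

Final answer: 77.5 degrees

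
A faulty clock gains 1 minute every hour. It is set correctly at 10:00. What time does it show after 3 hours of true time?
For every 60 true minutes, the faulty clock advances 60 + 1 = 61 minutes.
True elapsed: 3 hours = 180 minutes.
Faulty clock advances: 180 x 61/60 = 183 minutes (drift: 3 minutes ahead).
Shown time: 10:00 + 183 minutes = 1:03.

Final answer: 1:03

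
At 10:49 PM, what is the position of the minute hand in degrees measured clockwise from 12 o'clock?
The minute hand moves 6 degrees per minute.
At 10:49: 49 x 6 = 294 degrees

Final answer: 294 degrees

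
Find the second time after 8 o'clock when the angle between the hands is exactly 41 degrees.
At t minutes past 8:00, the hour hand is at 30 x 8 + 0.5t degrees and the minute hand is at 6t degrees.
The smaller angle between them is 41 degrees when |30H - 5.5t| = 41 or |30H - 5.5t| = 319.
With H = 8, solve 30 x 8 - 5.5t = +/- target for each target:
  t = (30 x 8 - 41) / 5.5 = 36.18
  t = (30 x 8 + 41) / 5.5 = 51.09
  t = (30 x 8 - 319) / 5.5 = -14.36 (outside (0, 60))
  t = (30 x 8 + 319) / 5.5 = 101.64 (outside (0, 60))
Valid solutions in (0, 60): {36.18, 51.09} minutes.
The second occurrence is t = 51.09 minutes.
The hands form a 41-degree angle at 51.09 minutes past 8:00.

Final answer: 51.09 minutes past 8:00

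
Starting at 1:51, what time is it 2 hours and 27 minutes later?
Starting time: 1:51
Adding 27 minutes to 51 minutes: 51 + 27 = 78 minutes = 1 hour and 18 minutes
Adding 2 hours: 1 + 2 + 1 (carry) = 4
Final time: 4:18

Final answer: 4:18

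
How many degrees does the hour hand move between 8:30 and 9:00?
The hour hand moves 0.5 degrees per minute.
Time elapsed: 9:00 - 8:30 = 30 minutes
Angular displacement: 30 x 0.5 = 15 degrees

Final answer: 15 degrees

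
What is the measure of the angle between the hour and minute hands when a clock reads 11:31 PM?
Hour hand position: 11 x 30 + 31 x 0.5 = 345.5 degrees
Minute hand position: 31 x 6 = 186 degrees
Difference: |345.5 - 186| = 159.5 degrees
The angle between the hands is 159.5 degrees

Final answer: 159.5 degrees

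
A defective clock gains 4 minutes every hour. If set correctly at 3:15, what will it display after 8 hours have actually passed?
For every 60 true minutes, the faulty clock advances 60 + 4 = 64 minutes.
True elapsed: 8 hours = 480 minutes.
Faulty clock advances: 480 x 64/60 = 512 minutes (drift: 32 minutes ahead).
Shown time: 3:15 + 512 minutes = 11:47.

Final answer: 11:47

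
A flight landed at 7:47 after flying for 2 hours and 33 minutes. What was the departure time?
Starting time: 7:47 = 467 total minutes past 12:00
Subtracting: 2 hours and 33 minutes = 153 minutes
467 - 153 = 314 minutes
= 5 hours and 14 minutes past 12:00 = 5:14

Final answer: 5:14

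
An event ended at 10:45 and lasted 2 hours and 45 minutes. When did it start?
Starting time: 10:45 = 645 total minutes past 12:00
Subtracting: 2 hours and 45 minutes = 165 minutes
645 - 165 = 480 minutes
= 8 hours past 12:00 = 8:00

Final answer: 8:00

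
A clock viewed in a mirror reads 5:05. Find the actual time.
Reflection across the vertical (12-6) axis maps a hand at angle A degrees to (360 - A) degrees, which sends a reading of T minutes past 12:00 to (720 - T) minutes past 12:00.
Mirror reads 5:05 = 305 minutes past 12:00.
Actual time: (720 - 305) mod 720 = 415 minutes = 6:55.

Final answer: 6:55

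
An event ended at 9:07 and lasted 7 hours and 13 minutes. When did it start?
Starting time: 9:07 = 547 total minutes past 12:00
Subtracting: 7 hours and 13 minutes = 433 minutes
547 - 433 = 114 minutes
= 1 hour and 54 minutes past 12:00 = 1:54

Final answer: 1:54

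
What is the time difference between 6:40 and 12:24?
From 6:40 to 12:24:
(12 x 60 + 24) - (6 x 60 + 40) = 744 - 400 = 344 minutes
= 5 hours and 44 minutes

Final answer: 5 hours and 44 minutes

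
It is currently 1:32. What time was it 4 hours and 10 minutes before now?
Starting time: 1:32 = 92 total minutes past 12:00
Subtracting: 4 hours and 10 minutes = 250 minutes
92 - 250 = -158 (negative, add 12 hours = 720) = 562 minutes
= 9 hours and 22 minutes past 12:00 = 9:22

Final answer: 9:22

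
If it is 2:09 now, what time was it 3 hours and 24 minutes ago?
Starting time: 2:09 = 129 total minutes past 12:00
Subtracting: 3 hours and 24 minutes = 204 minutes
129 - 204 = -75 (negative, add 12 hours = 720) = 645 minutes
= 10 hours and 45 minutes past 12:00 = 10:45

Final answer: 10:45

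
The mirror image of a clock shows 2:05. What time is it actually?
Reflection across the vertical (12-6) axis maps a hand at angle A degrees to (360 - A) degrees, which sends a reading of T minutes past 12:00 to (720 - T) minutes past 12:00.
Mirror reads 2:05 = 125 minutes past 12:00.
Actual time: (720 - 125) mod 720 = 595 minutes = 9:55.

Final answer: 9:55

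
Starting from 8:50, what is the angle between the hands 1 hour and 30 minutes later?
First find the time 1 hour and 30 minutes after 8:50.
Total minutes: 8 x 60 + 50 + 1 x 60 + 30 = 620.
620 mod 720 = 620 minutes = 10:20.
Now compute the angle at 10:20:
Hour hand: 10 x 30 + 20 x 0.5 = 310 degrees
Minute hand: 20 x 6 = 120 degrees
Difference: |310 - 120| = 190 degrees
Smaller angle: 360 - 190 = 170 degrees

Final answer: 170 degrees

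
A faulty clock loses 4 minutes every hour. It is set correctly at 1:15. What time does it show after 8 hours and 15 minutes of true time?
For every 60 true minutes, the faulty clock advances 60 - 4 = 56 minutes.
True elapsed: 8 hours and 15 minutes = 495 minutes.
Faulty clock advances: 495 x 56/60 = 462 minutes (drift: 33 minutes behind).
Shown time: 1:15 + 462 minutes = 8:57.

Final answer: 8:57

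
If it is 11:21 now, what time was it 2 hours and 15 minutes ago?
Starting time: 11:21 = 681 total minutes past 12:00
Subtracting: 2 hours and 15 minutes = 135 minutes
681 - 135 = 546 minutes
= 9 hours and 6 minutes past 12:00 = 9:06

Final answer: 9:06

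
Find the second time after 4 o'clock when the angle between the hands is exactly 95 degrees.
At t minutes past 4:00, the hour hand is at 30 x 4 + 0.5t degrees and the minute hand is at 6t degrees.
The smaller angle between them is 95 degrees when |30H - 5.5t| = 95 or |30H - 5.5t| = 265.
With H = 4, solve 30 x 4 - 5.5t = +/- target for each target:
  t = (30 x 4 - 95) / 5.5 = 4.55
  t = (30 x 4 + 95) / 5.5 = 39.09
  t = (30 x 4 - 265) / 5.5 = -26.36 (outside (0, 60))
  t = (30 x 4 + 265) / 5.5 = 70 (outside (0, 60))
Valid solutions in (0, 60): {4.55, 39.09} minutes.
The second occurrence is t = 39.09 minutes.
The hands form a 95-degree angle at 39.09 minutes past 4:00.

Final answer: 39.09 minutes past 4:00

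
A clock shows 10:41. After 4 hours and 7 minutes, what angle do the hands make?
First find the time 4 hours and 7 minutes after 10:41.
Total minutes: 10 x 60 + 41 + 4 x 60 + 7 = 888.
888 mod 720 = 168 minutes = 2:48.
Now compute the angle at 2:48:
Hour hand: 2 x 30 + 48 x 0.5 = 84 degrees
Minute hand: 48 x 6 = 288 degrees
Difference: |84 - 288| = 204 degrees
Smaller angle: 360 - 204 = 156 degrees

Final answer: 156 degrees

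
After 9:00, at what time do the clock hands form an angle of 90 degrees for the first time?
At t minutes past 9:00, the hour hand is at 30 x 9 + 0.5t degrees and the minute hand is at 6t degrees.
The smaller angle between them is 90 degrees when |30H - 5.5t| = 90 or |30H - 5.5t| = 270.
With H = 9, solve 30 x 9 - 5.5t = +/- target for each target:
  t = (30 x 9 - 90) / 5.5 = 32.73
  t = (30 x 9 + 90) / 5.5 = 65.45 (outside (0, 60))
  t = (30 x 9 - 270) / 5.5 = 0 (outside (0, 60))
  t = (30 x 9 + 270) / 5.5 = 98.18 (outside (0, 60))
Valid solutions in (0, 60): {32.73} minutes.
The first occurrence is t = 32.73 minutes.
The hands form a 90-degree angle at 32.73 minutes past 9:00.

Final answer: 32.73 minutes past 9:00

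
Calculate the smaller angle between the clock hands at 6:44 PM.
Hour hand position: 6 x 30 + 44 x 0.5 = 202 degrees
Minute hand position: 44 x 6 = 264 degrees
Difference: |202 - 264| = 62 degrees
The angle between the hands is 62 degrees

Final answer: 62 degrees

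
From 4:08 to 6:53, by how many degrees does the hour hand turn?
The hour hand moves 0.5 degrees per minute.
Time elapsed: 6:53 - 4:08 = 165 minutes
Angular displacement: 165 x 0.5 = 82.5 degrees

Final answer: 82.5 degrees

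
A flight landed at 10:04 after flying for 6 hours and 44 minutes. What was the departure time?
Starting time: 10:04 = 604 total minutes past 12:00
Subtracting: 6 hours and 44 minutes = 404 minutes
604 - 404 = 200 minutes
= 3 hours and 20 minutes past 12:00 = 3:20

Final answer: 3:20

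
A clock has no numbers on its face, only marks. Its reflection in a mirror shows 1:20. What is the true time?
Reflection across the vertical (12-6) axis maps a hand at angle A degrees to (360 - A) degrees, which sends a reading of T minutes past 12:00 to (720 - T) minutes past 12:00.
Mirror reads 1:20 = 80 minutes past 12:00.
Actual time: (720 - 80) mod 720 = 640 minutes = 10:40.

Final answer: 10:40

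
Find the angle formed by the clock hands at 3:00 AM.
Hour hand position: 3 x 30 + 0 x 0.5 = 90 degrees
Minute hand position: 0 x 6 = 0 degrees
Difference: |90 - 0| = 90 degrees
The angle between the hands is 90 degrees

Final answer: 90 degrees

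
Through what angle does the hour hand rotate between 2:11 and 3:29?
The hour hand moves 0.5 degrees per minute.
Time elapsed: 3:29 - 2:11 = 78 minutes
Angular displacement: 78 x 0.5 = 39 degrees

Final answer: 39 degrees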